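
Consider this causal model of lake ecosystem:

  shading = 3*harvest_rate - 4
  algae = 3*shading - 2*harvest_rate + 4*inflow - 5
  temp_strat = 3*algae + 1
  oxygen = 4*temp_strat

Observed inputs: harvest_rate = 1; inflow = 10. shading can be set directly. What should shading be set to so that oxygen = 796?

Intervening on shading fixes its value directly, overriding its dependence on harvest_rate.
Substituting into the algae equation gives algae = 3*shading + 33.
Substituting into the temp_strat equation gives temp_strat = 9*shading + 100.
Substituting into the oxygen equation gives oxygen = 36*shading + 400.
Solve 36*shading + 400 = 796: shading = (796 - 400) / 36 = 11.

shading = 11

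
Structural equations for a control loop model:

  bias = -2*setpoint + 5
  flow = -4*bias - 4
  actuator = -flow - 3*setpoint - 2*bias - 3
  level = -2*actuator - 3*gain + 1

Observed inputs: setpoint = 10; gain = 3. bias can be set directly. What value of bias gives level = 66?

bias = -4

Intervening on bias fixes its value directly, overriding its dependence on setpoint.
Substituting into the actuator equation gives actuator = 2*bias - 29.
This gives level = -4*bias + 50.
Solve -4*bias + 50 = 66: bias = (66 - 50) / -4 = -4.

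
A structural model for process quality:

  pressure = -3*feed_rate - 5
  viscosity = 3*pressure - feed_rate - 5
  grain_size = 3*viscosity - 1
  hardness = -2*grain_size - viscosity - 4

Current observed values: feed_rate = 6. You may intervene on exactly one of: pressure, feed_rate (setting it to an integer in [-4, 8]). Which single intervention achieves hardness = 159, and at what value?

Intervening on pressure: with other inputs at their observed values, hardness = -21*pressure + 75. Solving for 159 gives pressure = -4, within [-4, 8].
Intervening on feed_rate: hardness = 70*feed_rate + 138. Reaching 159 requires feed_rate = 3/10, not an integer.

set pressure = -4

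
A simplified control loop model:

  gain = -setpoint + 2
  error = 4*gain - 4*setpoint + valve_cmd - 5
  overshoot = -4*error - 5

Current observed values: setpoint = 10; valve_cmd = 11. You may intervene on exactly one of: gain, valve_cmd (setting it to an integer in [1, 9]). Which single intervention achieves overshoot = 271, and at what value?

set valve_cmd = 8

Intervening on gain: overshoot = -16*gain + 131. Reaching 271 requires gain = -35/4, not an integer.
Intervening on valve_cmd: with other inputs at their observed values, overshoot = -4*valve_cmd + 303. Solving for 271 gives valve_cmd = 8, within [1, 9].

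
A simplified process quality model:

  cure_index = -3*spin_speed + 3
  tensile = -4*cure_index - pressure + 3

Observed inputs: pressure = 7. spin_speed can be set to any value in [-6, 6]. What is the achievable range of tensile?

-88 to 56

Substituting into the tensile equation gives tensile = 12*spin_speed - 16.
Linear in spin_speed, so extremes are at the endpoints: spin_speed = -6 gives tensile = -88; spin_speed = 6 gives tensile = 56.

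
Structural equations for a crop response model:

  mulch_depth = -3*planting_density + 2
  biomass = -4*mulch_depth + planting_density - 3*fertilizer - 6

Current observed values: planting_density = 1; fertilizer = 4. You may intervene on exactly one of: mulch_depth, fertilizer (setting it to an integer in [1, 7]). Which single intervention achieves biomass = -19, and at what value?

Intervening on mulch_depth: biomass = -4*mulch_depth - 17. Reaching -19 requires mulch_depth = 1/2, not an integer.
Intervening on fertilizer: with other inputs at their observed values, biomass = -3*fertilizer - 1. Solving for -19 gives fertilizer = 6, within [1, 7].

set fertilizer = 6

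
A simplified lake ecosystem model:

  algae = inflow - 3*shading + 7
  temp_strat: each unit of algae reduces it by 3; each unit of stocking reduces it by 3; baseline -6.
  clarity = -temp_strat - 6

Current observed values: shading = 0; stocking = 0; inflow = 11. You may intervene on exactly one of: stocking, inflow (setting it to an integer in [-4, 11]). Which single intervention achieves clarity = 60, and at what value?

set stocking = 2

Intervening on stocking: with other inputs at their observed values, clarity = 3*stocking + 54. Solving for 60 gives stocking = 2, within [-4, 11].
Intervening on inflow: clarity = 3*inflow + 21. Reaching 60 requires inflow = 13, outside [-4, 11].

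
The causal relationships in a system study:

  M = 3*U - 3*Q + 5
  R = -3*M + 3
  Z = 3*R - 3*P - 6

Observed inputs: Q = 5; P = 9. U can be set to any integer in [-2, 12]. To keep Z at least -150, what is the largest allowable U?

U = 8

Substituting into the M equation gives M = 3*U - 10.
Substituting into the R equation gives R = -9*U + 33.
So Z = -27*U + 66.
Require -27*U + 66 ≥ -150, so U ≤ 8.
The largest integer in [-2, 12] satisfying this is 8.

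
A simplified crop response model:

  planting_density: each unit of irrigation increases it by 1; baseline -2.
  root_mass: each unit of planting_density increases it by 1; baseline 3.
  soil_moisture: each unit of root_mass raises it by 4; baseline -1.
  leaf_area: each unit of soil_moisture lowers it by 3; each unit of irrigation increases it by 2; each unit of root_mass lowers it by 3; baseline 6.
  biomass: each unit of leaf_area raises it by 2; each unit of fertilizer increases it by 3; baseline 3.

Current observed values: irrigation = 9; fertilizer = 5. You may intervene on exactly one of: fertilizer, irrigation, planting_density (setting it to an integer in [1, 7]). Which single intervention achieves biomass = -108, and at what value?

Intervening on fertilizer: biomass = 3*fertilizer - 243. Reaching -108 requires fertilizer = 45, outside [1, 7].
Intervening on irrigation: biomass = -26*irrigation + 6. Reaching -108 requires irrigation = 57/13, not an integer.
Intervening on planting_density: with other inputs at their observed values, biomass = -30*planting_density - 18. Solving for -108 gives planting_density = 3, within [1, 7].

set planting_density = 3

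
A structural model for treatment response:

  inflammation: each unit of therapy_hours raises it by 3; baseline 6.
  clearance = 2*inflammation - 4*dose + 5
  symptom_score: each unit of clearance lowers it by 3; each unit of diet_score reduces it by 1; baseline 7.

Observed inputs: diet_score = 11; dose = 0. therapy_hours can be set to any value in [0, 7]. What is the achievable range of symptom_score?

-181 to -55

Substituting into the clearance equation gives clearance = 6*therapy_hours + 17.
So symptom_score = -18*therapy_hours - 55.
Linear in therapy_hours, so extremes are at the endpoints: therapy_hours = 0 gives symptom_score = -55; therapy_hours = 7 gives symptom_score = -181.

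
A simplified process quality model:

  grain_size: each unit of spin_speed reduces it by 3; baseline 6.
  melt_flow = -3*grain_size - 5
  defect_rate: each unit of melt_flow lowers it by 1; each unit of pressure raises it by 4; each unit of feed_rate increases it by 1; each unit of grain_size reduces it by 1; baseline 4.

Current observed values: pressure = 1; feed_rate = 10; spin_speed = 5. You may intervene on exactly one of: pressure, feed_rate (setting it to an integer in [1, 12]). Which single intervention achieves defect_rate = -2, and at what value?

Intervening on pressure: defect_rate = 4*pressure + 1. Reaching -2 requires pressure = -3/4, not an integer.
Intervening on feed_rate: with other inputs at their observed values, defect_rate = feed_rate - 5. Solving for -2 gives feed_rate = 3, within [1, 12].

set feed_rate = 3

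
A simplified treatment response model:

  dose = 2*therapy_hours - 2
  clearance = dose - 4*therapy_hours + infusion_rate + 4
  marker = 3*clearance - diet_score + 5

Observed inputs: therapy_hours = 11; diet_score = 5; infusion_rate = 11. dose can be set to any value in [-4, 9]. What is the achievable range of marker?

-99 to -60

Intervening on dose fixes its value directly, overriding its dependence on therapy_hours.
Substituting into the clearance equation gives clearance = dose - 29.
Substituting into the marker equation gives marker = 3*dose - 87.
Linear in dose, so extremes are at the endpoints: dose = -4 gives marker = -99; dose = 9 gives marker = -60.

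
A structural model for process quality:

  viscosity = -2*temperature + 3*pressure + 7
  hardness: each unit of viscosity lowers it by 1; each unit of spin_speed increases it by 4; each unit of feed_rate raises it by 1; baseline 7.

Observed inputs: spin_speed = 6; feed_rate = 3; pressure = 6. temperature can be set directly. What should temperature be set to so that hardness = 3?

temperature = -3

Substituting into the viscosity equation gives viscosity = -2*temperature + 25.
Substituting into the hardness equation gives hardness = 2*temperature + 9.
Solve 2*temperature + 9 = 3: temperature = (3 - 9) / 2 = -3.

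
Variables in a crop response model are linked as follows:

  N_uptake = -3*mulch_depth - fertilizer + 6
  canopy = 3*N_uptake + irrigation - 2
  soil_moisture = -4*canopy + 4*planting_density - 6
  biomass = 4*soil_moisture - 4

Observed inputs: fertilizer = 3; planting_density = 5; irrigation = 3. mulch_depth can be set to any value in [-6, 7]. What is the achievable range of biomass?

Substituting into the N_uptake equation gives N_uptake = -3*mulch_depth + 3.
Substituting into the canopy equation gives canopy = -9*mulch_depth + 10.
So soil_moisture = 36*mulch_depth - 26.
Substituting into the biomass equation gives biomass = 144*mulch_depth - 108.
Linear in mulch_depth, so extremes are at the endpoints: mulch_depth = -6 gives biomass = -972; mulch_depth = 7 gives biomass = 900.

-972 to 900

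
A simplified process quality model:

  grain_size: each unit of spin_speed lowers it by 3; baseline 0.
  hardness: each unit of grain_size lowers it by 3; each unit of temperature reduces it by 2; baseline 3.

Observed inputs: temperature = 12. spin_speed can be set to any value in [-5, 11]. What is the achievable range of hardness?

-66 to 78

Substituting into the hardness equation gives hardness = 9*spin_speed - 21.
Linear in spin_speed, so extremes are at the endpoints: spin_speed = -5 gives hardness = -66; spin_speed = 11 gives hardness = 78.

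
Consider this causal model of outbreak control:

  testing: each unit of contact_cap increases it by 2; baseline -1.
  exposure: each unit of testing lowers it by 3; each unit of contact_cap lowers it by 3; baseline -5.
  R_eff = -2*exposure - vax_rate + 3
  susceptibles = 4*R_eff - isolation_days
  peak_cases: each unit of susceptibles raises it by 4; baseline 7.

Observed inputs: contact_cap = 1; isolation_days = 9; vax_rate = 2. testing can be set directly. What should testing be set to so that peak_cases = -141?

testing = -4

Intervening on testing fixes its value directly, overriding its dependence on contact_cap.
Substituting into the exposure equation gives exposure = -3*testing - 8.
This gives R_eff = 6*testing + 17.
So susceptibles = 24*testing + 59.
Substituting into the peak_cases equation gives peak_cases = 96*testing + 243.
Solve 96*testing + 243 = -141: testing = (-141 - 243) / 96 = -4.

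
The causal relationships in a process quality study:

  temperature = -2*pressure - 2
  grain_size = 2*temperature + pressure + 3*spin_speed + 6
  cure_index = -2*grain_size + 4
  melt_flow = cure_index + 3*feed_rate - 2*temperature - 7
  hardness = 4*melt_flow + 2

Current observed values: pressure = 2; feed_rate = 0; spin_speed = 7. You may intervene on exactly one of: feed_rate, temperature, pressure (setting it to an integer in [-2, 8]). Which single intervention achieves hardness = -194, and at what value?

set temperature = -2

Intervening on feed_rate: hardness = 12*feed_rate - 98. Reaching -194 requires feed_rate = -8, outside [-2, 8].
Intervening on temperature: with other inputs at their observed values, hardness = -24*temperature - 242. Solving for -194 gives temperature = -2, within [-2, 8].
Intervening on pressure: hardness = 40*pressure - 178. Reaching -194 requires pressure = -2/5, not an integer.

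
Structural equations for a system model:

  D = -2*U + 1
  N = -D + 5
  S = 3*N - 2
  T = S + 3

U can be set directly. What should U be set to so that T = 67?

Substituting into the N equation gives N = 2*U + 4.
S becomes 6*U + 10.
Substituting into the T equation gives T = 6*U + 13.
Solve 6*U + 13 = 67: U = (67 - 13) / 6 = 9.

U = 9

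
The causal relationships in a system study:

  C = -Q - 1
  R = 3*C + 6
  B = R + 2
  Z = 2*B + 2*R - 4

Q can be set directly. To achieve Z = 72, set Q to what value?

Q = -5

Substituting into the R equation gives R = -3*Q + 3.
So B = -3*Q + 5.
So Z = -12*Q + 12.
Solve -12*Q + 12 = 72: Q = (72 - 12) / -12 = -5.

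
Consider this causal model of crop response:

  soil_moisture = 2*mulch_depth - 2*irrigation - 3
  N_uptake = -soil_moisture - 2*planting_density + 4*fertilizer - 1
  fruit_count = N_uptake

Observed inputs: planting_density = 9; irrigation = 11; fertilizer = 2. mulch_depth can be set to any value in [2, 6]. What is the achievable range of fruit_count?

Substituting into the soil_moisture equation gives soil_moisture = 2*mulch_depth - 25.
N_uptake becomes -2*mulch_depth + 14.
fruit_count becomes -2*mulch_depth + 14.
Linear in mulch_depth, so extremes are at the endpoints: mulch_depth = 2 gives fruit_count = 10; mulch_depth = 6 gives fruit_count = 2.

2 to 10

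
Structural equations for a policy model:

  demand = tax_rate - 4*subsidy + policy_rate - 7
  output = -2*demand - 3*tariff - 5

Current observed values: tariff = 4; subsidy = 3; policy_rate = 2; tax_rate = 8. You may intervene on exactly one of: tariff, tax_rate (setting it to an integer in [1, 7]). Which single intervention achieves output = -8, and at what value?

set tariff = 7

Intervening on tariff: with other inputs at their observed values, output = -3*tariff + 13. Solving for -8 gives tariff = 7, within [1, 7].
Intervening on tax_rate: output = -2*tax_rate + 17. Reaching -8 requires tax_rate = 25/2, not an integer.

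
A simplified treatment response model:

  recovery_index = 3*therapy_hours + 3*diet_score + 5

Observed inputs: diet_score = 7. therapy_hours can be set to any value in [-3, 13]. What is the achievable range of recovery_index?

Substituting into the recovery_index equation gives recovery_index = 3*therapy_hours + 26.
Linear in therapy_hours, so extremes are at the endpoints: therapy_hours = -3 gives recovery_index = 17; therapy_hours = 13 gives recovery_index = 65.

17 to 65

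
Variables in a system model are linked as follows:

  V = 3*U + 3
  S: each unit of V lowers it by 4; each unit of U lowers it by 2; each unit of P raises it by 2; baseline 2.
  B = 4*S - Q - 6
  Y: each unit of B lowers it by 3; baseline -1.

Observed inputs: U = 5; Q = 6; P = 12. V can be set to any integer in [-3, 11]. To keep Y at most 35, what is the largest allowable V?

V = 4

Intervening on V fixes its value directly, overriding its dependence on U.
Substituting into the S equation gives S = -4*V + 16.
Substituting into the B equation gives B = -16*V + 52.
Substituting into the Y equation gives Y = 48*V - 157.
Require 48*V - 157 ≤ 35, so V ≤ 4.
The largest integer in [-3, 11] satisfying this is 4.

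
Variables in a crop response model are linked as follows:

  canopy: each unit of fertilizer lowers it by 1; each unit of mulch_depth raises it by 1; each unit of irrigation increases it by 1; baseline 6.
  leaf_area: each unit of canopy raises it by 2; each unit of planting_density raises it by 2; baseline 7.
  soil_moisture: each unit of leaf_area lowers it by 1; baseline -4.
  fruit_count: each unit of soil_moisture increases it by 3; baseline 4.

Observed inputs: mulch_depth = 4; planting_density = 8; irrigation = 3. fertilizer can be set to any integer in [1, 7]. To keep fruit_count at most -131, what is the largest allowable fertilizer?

Substituting into the canopy equation gives canopy = -fertilizer + 13.
This gives leaf_area = -2*fertilizer + 49.
Substituting into the soil_moisture equation gives soil_moisture = 2*fertilizer - 53.
Substituting into the fruit_count equation gives fruit_count = 6*fertilizer - 155.
Require 6*fertilizer - 155 ≤ -131, so fertilizer ≤ 4.
The largest integer in [1, 7] satisfying this is 4.

fertilizer = 4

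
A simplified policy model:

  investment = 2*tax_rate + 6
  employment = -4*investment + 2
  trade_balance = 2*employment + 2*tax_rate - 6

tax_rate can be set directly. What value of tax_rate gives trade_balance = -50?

Substituting into the employment equation gives employment = -8*tax_rate - 22.
Substituting into the trade_balance equation gives trade_balance = -14*tax_rate - 50.
Solve -14*tax_rate - 50 = -50: tax_rate = (-50 + 50) / -14 = 0.

tax_rate = 0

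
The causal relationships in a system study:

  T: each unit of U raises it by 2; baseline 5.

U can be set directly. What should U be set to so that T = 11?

U = 3

Solve 2*U + 5 = 11: U = (11 - 5) / 2 = 3.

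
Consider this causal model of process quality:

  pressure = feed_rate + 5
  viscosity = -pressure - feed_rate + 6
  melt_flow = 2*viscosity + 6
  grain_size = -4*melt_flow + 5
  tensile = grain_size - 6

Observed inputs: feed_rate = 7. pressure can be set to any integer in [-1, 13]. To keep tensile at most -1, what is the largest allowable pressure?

Intervening on pressure fixes its value directly, overriding its dependence on feed_rate.
Substituting into the viscosity equation gives viscosity = -pressure - 1.
melt_flow becomes -2*pressure + 4.
So grain_size = 8*pressure - 11.
So tensile = 8*pressure - 17.
Require 8*pressure - 17 ≤ -1, so pressure ≤ 2.
The largest integer in [-1, 13] satisfying this is 2.

pressure = 2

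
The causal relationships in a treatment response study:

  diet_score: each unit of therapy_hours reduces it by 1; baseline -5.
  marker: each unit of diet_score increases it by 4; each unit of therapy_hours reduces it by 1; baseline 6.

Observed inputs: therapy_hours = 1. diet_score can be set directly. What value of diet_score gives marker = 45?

diet_score = 10

Intervening on diet_score fixes its value directly, overriding its dependence on therapy_hours.
Substituting into the marker equation gives marker = 4*diet_score + 5.
Solve 4*diet_score + 5 = 45: diet_score = (45 - 5) / 4 = 10.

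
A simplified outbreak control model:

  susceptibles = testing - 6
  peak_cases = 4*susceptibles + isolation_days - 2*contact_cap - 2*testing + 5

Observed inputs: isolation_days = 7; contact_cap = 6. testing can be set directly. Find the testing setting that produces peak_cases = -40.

Substituting into the peak_cases equation gives peak_cases = 2*testing - 24.
Solve 2*testing - 24 = -40: testing = (-40 + 24) / 2 = -8.

testing = -8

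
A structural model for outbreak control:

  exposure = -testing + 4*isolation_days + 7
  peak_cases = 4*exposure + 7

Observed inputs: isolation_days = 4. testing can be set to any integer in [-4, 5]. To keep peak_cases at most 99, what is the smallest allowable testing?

Substituting into the exposure equation gives exposure = -testing + 23.
Substituting into the peak_cases equation gives peak_cases = -4*testing + 99.
Require -4*testing + 99 ≤ 99, so testing ≥ 0.
The smallest integer in [-4, 5] satisfying this is 0.

testing = 0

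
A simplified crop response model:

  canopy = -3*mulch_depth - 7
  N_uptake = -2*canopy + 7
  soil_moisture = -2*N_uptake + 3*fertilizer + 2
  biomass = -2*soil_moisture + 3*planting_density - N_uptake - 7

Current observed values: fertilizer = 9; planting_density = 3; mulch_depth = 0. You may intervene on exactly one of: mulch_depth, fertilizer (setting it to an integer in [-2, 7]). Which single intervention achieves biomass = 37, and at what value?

Intervening on mulch_depth: biomass = 18*mulch_depth + 7. Reaching 37 requires mulch_depth = 5/3, not an integer.
Intervening on fertilizer: with other inputs at their observed values, biomass = -6*fertilizer + 61. Solving for 37 gives fertilizer = 4, within [-2, 7].

set fertilizer = 4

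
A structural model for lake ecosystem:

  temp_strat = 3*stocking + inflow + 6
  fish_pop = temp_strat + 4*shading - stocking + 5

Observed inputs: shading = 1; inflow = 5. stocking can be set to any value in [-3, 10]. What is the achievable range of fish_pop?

Substituting into the temp_strat equation gives temp_strat = 3*stocking + 11.
Substituting into the fish_pop equation gives fish_pop = 2*stocking + 20.
Linear in stocking, so extremes are at the endpoints: stocking = -3 gives fish_pop = 14; stocking = 10 gives fish_pop = 40.

14 to 40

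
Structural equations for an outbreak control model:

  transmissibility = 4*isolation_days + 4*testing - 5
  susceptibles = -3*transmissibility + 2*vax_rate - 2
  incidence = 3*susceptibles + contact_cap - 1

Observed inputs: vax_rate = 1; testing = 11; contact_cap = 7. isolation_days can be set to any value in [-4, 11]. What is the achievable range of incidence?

-741 to -201

Substituting into the transmissibility equation gives transmissibility = 4*isolation_days + 39.
So susceptibles = -12*isolation_days - 117.
So incidence = -36*isolation_days - 345.
Linear in isolation_days, so extremes are at the endpoints: isolation_days = -4 gives incidence = -201; isolation_days = 11 gives incidence = -741.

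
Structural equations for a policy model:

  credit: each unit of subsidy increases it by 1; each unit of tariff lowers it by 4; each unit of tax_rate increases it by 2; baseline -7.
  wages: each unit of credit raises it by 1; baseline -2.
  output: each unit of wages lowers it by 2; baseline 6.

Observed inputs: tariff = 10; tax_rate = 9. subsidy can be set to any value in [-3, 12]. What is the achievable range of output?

44 to 74

Substituting into the credit equation gives credit = subsidy - 29.
Substituting into the wages equation gives wages = subsidy - 31.
Substituting into the output equation gives output = -2*subsidy + 68.
Linear in subsidy, so extremes are at the endpoints: subsidy = -3 gives output = 74; subsidy = 12 gives output = 44.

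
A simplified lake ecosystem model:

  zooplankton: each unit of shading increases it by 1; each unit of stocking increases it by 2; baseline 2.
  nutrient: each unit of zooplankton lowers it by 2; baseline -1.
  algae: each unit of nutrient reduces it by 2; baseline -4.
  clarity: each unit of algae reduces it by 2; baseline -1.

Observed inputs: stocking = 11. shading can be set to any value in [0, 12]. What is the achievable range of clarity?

-285 to -189

Substituting into the zooplankton equation gives zooplankton = shading + 24.
nutrient becomes -2*shading - 49.
Substituting into the algae equation gives algae = 4*shading + 94.
clarity becomes -8*shading - 189.
Linear in shading, so extremes are at the endpoints: shading = 0 gives clarity = -189; shading = 12 gives clarity = -285.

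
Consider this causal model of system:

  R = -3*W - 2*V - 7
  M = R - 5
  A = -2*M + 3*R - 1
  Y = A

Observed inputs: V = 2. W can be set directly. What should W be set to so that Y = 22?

Substituting into the R equation gives R = -3*W - 11.
Substituting into the M equation gives M = -3*W - 16.
Substituting into the A equation gives A = -3*W - 2.
Y becomes -3*W - 2.
Solve -3*W - 2 = 22: W = (22 + 2) / -3 = -8.

W = -8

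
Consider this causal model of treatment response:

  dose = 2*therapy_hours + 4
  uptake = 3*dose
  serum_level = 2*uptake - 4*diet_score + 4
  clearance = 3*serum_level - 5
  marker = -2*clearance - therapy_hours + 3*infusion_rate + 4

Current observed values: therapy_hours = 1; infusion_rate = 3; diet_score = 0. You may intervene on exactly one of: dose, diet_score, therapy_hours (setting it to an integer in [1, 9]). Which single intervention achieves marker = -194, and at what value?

set diet_score = 1

Intervening on dose: marker = -36*dose - 2. Reaching -194 requires dose = 16/3, not an integer.
Intervening on diet_score: with other inputs at their observed values, marker = 24*diet_score - 218. Solving for -194 gives diet_score = 1, within [1, 9].
Intervening on therapy_hours: marker = -73*therapy_hours - 145. Reaching -194 requires therapy_hours = 49/73, not an integer.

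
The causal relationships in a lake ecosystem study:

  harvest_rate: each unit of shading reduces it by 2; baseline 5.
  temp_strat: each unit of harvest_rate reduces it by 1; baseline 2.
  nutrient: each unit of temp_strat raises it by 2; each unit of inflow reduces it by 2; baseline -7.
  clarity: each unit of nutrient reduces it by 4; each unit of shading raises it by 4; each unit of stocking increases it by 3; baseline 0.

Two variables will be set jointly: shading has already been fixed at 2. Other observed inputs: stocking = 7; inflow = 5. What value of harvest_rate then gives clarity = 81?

harvest_rate = 0

With shading held at 2:
Intervening on harvest_rate fixes its value directly, overriding its dependence on shading.
Substituting into the nutrient equation gives nutrient = -2*harvest_rate - 13.
Substituting into the clarity equation gives clarity = 8*harvest_rate + 81.
Solve 8*harvest_rate + 81 = 81: harvest_rate = (81 - 81) / 8 = 0.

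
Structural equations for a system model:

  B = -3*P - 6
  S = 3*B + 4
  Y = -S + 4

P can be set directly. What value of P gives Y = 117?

Substituting into the S equation gives S = -9*P - 14.
Substituting into the Y equation gives Y = 9*P + 18.
Solve 9*P + 18 = 117: P = (117 - 18) / 9 = 11.

P = 11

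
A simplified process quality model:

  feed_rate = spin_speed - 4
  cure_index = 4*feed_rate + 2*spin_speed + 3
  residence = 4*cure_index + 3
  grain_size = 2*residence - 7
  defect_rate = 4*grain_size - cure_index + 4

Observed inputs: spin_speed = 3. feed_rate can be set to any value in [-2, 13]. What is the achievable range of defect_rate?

31 to 1891

Intervening on feed_rate fixes its value directly, overriding its dependence on spin_speed.
Substituting into the cure_index equation gives cure_index = 4*feed_rate + 9.
Substituting into the residence equation gives residence = 16*feed_rate + 39.
Substituting into the grain_size equation gives grain_size = 32*feed_rate + 71.
Substituting into the defect_rate equation gives defect_rate = 124*feed_rate + 279.
Linear in feed_rate, so extremes are at the endpoints: feed_rate = -2 gives defect_rate = 31; feed_rate = 13 gives defect_rate = 1891.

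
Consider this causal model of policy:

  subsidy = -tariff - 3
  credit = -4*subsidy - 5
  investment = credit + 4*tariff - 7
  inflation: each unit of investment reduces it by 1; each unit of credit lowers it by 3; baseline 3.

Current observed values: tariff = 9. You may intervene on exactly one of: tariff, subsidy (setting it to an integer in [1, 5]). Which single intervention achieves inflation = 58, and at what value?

set subsidy = 4

Intervening on tariff: inflation = -20*tariff - 18. Reaching 58 requires tariff = -19/5, not an integer.
Intervening on subsidy: with other inputs at their observed values, inflation = 16*subsidy - 6. Solving for 58 gives subsidy = 4, within [1, 5].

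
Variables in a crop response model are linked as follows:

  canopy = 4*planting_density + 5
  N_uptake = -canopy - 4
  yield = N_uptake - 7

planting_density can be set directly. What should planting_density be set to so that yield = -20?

planting_density = 1

Substituting into the N_uptake equation gives N_uptake = -4*planting_density - 9.
Substituting into the yield equation gives yield = -4*planting_density - 16.
Solve -4*planting_density - 16 = -20: planting_density = (-20 + 16) / -4 = 1.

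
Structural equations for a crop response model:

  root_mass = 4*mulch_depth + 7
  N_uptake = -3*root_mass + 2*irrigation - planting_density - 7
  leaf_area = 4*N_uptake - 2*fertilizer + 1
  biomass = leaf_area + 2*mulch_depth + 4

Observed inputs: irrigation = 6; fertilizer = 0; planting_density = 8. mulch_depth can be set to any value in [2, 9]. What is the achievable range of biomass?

-505 to -183

Substituting into the N_uptake equation gives N_uptake = -12*mulch_depth - 24.
So leaf_area = -48*mulch_depth - 95.
So biomass = -46*mulch_depth - 91.
Linear in mulch_depth, so extremes are at the endpoints: mulch_depth = 2 gives biomass = -183; mulch_depth = 9 gives biomass = -505.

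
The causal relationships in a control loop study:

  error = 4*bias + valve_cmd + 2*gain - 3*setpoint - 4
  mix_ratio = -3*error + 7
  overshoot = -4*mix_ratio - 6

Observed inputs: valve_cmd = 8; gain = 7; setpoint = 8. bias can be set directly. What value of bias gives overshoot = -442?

Substituting into the error equation gives error = 4*bias - 6.
mix_ratio becomes -12*bias + 25.
Substituting into the overshoot equation gives overshoot = 48*bias - 106.
Solve 48*bias - 106 = -442: bias = (-442 + 106) / 48 = -7.

bias = -7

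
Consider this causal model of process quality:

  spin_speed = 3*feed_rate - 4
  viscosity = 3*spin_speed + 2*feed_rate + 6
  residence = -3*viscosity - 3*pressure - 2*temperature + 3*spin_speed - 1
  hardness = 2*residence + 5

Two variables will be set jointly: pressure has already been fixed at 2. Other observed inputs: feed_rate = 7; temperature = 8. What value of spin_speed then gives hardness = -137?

With pressure held at 2:
Intervening on spin_speed fixes its value directly, overriding its dependence on feed_rate.
Substituting into the viscosity equation gives viscosity = 3*spin_speed + 20.
Substituting into the residence equation gives residence = -6*spin_speed - 83.
Substituting into the hardness equation gives hardness = -12*spin_speed - 161.
Solve -12*spin_speed - 161 = -137: spin_speed = (-137 + 161) / -12 = -2.

spin_speed = -2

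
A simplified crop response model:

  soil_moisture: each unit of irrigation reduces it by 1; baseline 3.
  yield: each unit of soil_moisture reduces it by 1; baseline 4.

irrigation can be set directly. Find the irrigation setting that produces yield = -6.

Substituting into the yield equation gives yield = irrigation + 1.
Solve irrigation + 1 = -6: irrigation = (-6 - 1) / 1 = -7.

irrigation = -7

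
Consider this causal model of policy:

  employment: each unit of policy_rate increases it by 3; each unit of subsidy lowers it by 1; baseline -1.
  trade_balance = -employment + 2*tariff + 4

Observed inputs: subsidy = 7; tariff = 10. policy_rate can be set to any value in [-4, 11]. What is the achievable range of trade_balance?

-1 to 44

Substituting into the employment equation gives employment = 3*policy_rate - 8.
Substituting into the trade_balance equation gives trade_balance = -3*policy_rate + 32.
Linear in policy_rate, so extremes are at the endpoints: policy_rate = -4 gives trade_balance = 44; policy_rate = 11 gives trade_balance = -1.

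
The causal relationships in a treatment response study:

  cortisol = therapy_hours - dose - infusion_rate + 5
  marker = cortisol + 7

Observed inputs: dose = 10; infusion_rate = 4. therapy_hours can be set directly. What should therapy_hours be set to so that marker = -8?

therapy_hours = -6

Substituting into the cortisol equation gives cortisol = therapy_hours - 9.
Substituting into the marker equation gives marker = therapy_hours - 2.
Solve therapy_hours - 2 = -8: therapy_hours = (-8 + 2) / 1 = -6.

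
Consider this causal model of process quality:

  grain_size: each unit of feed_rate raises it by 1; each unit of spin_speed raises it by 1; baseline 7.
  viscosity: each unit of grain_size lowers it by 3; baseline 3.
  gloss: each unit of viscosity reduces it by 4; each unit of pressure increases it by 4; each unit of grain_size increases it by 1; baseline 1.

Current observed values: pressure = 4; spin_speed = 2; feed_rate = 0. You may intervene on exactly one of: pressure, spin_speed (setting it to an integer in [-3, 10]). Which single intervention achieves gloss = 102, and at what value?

Intervening on pressure: with other inputs at their observed values, gloss = 4*pressure + 106. Solving for 102 gives pressure = -1, within [-3, 10].
Intervening on spin_speed: gloss = 13*spin_speed + 96. Reaching 102 requires spin_speed = 6/13, not an integer.

set pressure = -1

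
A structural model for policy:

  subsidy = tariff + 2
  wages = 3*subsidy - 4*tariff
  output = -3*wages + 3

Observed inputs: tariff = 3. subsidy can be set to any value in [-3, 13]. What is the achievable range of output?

-78 to 66

Intervening on subsidy fixes its value directly, overriding its dependence on tariff.
Substituting into the wages equation gives wages = 3*subsidy - 12.
Substituting into the output equation gives output = -9*subsidy + 39.
Linear in subsidy, so extremes are at the endpoints: subsidy = -3 gives output = 66; subsidy = 13 gives output = -78.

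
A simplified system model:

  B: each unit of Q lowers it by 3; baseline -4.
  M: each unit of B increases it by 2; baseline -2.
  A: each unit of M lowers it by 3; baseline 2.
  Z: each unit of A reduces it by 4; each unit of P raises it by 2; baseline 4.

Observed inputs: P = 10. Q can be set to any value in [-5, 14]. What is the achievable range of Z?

-1112 to 256

Substituting into the M equation gives M = -6*Q - 10.
Substituting into the A equation gives A = 18*Q + 32.
Substituting into the Z equation gives Z = -72*Q - 104.
Linear in Q, so extremes are at the endpoints: Q = -5 gives Z = 256; Q = 14 gives Z = -1112.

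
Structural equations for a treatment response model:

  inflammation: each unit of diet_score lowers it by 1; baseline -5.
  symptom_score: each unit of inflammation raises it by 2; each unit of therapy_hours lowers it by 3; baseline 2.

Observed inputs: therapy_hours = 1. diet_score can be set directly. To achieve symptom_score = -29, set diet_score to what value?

Substituting into the symptom_score equation gives symptom_score = -2*diet_score - 11.
Solve -2*diet_score - 11 = -29: diet_score = (-29 + 11) / -2 = 9.

diet_score = 9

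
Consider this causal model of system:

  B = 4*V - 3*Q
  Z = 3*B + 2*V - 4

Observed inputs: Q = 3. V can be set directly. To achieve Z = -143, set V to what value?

Substituting into the B equation gives B = 4*V - 9.
Substituting into the Z equation gives Z = 14*V - 31.
Solve 14*V - 31 = -143: V = (-143 + 31) / 14 = -8.

V = -8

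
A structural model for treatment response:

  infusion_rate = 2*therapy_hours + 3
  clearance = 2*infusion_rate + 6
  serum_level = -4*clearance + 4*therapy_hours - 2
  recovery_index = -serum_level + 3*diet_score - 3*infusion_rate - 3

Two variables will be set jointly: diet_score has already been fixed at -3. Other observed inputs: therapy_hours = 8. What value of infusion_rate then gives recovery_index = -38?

infusion_rate = -4

With diet_score held at -3:
Intervening on infusion_rate fixes its value directly, overriding its dependence on therapy_hours.
Substituting into the serum_level equation gives serum_level = -8*infusion_rate + 6.
Substituting into the recovery_index equation gives recovery_index = 5*infusion_rate - 18.
Solve 5*infusion_rate - 18 = -38: infusion_rate = (-38 + 18) / 5 = -4.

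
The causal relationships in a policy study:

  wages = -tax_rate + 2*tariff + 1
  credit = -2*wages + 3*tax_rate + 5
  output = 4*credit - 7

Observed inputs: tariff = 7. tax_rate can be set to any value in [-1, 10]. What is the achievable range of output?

Substituting into the wages equation gives wages = -tax_rate + 15.
credit becomes 5*tax_rate - 25.
Substituting into the output equation gives output = 20*tax_rate - 107.
Linear in tax_rate, so extremes are at the endpoints: tax_rate = -1 gives output = -127; tax_rate = 10 gives output = 93.

-127 to 93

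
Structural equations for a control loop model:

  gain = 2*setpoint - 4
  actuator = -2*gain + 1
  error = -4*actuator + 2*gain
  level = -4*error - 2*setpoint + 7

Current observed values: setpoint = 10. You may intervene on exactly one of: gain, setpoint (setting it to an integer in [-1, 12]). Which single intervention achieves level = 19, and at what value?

set setpoint = 2

Intervening on gain: level = -40*gain + 3. Reaching 19 requires gain = -2/5, not an integer.
Intervening on setpoint: with other inputs at their observed values, level = -82*setpoint + 183. Solving for 19 gives setpoint = 2, within [-1, 12].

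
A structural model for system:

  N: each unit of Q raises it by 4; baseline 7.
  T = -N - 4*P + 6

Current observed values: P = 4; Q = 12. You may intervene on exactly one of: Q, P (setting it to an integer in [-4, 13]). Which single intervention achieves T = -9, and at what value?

Intervening on Q: with other inputs at their observed values, T = -4*Q - 17. Solving for -9 gives Q = -2, within [-4, 13].
Intervening on P: T = -4*P - 49. Reaching -9 requires P = -10, outside [-4, 13].

set Q = -2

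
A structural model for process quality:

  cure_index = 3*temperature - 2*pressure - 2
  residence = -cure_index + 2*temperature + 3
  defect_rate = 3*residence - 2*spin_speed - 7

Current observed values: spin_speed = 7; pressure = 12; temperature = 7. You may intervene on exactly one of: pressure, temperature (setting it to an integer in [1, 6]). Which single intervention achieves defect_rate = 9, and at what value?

Intervening on pressure: with other inputs at their observed values, defect_rate = 6*pressure - 27. Solving for 9 gives pressure = 6, within [1, 6].
Intervening on temperature: defect_rate = -3*temperature + 66. Reaching 9 requires temperature = 19, outside [1, 6].

set pressure = 6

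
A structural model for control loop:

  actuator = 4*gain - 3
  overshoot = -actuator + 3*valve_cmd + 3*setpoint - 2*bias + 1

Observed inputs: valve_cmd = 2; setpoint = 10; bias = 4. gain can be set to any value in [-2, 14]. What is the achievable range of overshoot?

-24 to 40

Substituting into the overshoot equation gives overshoot = -4*gain + 32.
Linear in gain, so extremes are at the endpoints: gain = -2 gives overshoot = 40; gain = 14 gives overshoot = -24.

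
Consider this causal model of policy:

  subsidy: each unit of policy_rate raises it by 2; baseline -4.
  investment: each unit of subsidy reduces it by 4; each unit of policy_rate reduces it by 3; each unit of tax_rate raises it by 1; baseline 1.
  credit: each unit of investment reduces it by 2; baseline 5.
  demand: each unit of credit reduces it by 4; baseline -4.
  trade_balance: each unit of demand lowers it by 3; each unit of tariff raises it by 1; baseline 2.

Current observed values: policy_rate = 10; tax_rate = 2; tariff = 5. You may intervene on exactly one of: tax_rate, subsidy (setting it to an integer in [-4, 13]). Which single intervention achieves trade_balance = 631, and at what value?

Intervening on tax_rate: trade_balance = -24*tax_rate + 2311. Reaching 631 requires tax_rate = 70, outside [-4, 13].
Intervening on subsidy: with other inputs at their observed values, trade_balance = 96*subsidy + 727. Solving for 631 gives subsidy = -1, within [-4, 13].

set subsidy = -1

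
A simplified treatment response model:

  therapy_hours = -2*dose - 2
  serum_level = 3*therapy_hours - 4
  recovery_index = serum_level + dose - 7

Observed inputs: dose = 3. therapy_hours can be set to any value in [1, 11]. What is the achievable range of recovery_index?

Intervening on therapy_hours fixes its value directly, overriding its dependence on dose.
Substituting into the recovery_index equation gives recovery_index = 3*therapy_hours - 8.
Linear in therapy_hours, so extremes are at the endpoints: therapy_hours = 1 gives recovery_index = -5; therapy_hours = 11 gives recovery_index = 25.

-5 to 25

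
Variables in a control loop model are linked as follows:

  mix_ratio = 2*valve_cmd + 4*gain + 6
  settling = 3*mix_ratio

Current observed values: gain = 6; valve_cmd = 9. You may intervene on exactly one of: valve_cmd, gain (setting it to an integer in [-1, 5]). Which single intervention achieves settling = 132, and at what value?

set gain = 5

Intervening on valve_cmd: settling = 6*valve_cmd + 90. Reaching 132 requires valve_cmd = 7, outside [-1, 5].
Intervening on gain: with other inputs at their observed values, settling = 12*gain + 72. Solving for 132 gives gain = 5, within [-1, 5].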